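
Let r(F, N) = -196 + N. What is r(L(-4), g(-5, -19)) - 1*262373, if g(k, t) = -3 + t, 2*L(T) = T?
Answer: -262591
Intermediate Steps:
L(T) = T/2
r(L(-4), g(-5, -19)) - 1*262373 = (-196 + (-3 - 19)) - 1*262373 = (-196 - 22) - 262373 = -218 - 262373 = -262591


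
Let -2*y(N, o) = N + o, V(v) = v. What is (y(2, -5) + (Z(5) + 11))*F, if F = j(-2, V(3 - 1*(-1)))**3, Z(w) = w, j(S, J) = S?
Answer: -140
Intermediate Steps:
y(N, o) = -N/2 - o/2 (y(N, o) = -(N + o)/2 = -N/2 - o/2)
F = -8 (F = (-2)**3 = -8)
(y(2, -5) + (Z(5) + 11))*F = ((-1/2*2 - 1/2*(-5)) + (5 + 11))*(-8) = ((-1 + 5/2) + 16)*(-8) = (3/2 + 16)*(-8) = (35/2)*(-8) = -140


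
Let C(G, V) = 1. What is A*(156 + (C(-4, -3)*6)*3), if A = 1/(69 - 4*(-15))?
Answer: 58/43 ≈ 1.3488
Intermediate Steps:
A = 1/129 (A = 1/(69 + 60) = 1/129 ≈ 0.0077519)
A*(156 + (C(-4, -3)*6)*3) = (156 + (1*6)*3)/129 = (156 + 6*3)/129 = (156 + 18)/129 = (1/129)*174 = 58/43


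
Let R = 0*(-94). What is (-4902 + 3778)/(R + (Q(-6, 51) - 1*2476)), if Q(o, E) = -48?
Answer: 281/631 ≈ 0.44532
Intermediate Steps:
R = 0
(-4902 + 3778)/(R + (Q(-6, 51) - 1*2476)) = (-4902 + 3778)/(0 + (-48 - 1*2476)) = -1124/(0 + (-48 - 2476)) = -1124/(0 - 2524) = -1124/(-2524) = -1124*(-1/2524) = 281/631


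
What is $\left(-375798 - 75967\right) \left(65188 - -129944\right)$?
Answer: $-88153807980$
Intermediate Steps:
$\left(-375798 - 75967\right) \left(65188 - -129944\right) = - 451765 \left(65188 + \left(-19270 + 149214\right)\right) = - 451765 \left(65188 + 129944\right) = \left(-451765\right) 195132 = -88153807980$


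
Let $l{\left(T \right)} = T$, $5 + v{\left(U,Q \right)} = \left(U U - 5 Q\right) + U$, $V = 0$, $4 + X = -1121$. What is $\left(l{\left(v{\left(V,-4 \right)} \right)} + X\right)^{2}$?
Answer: $1232100$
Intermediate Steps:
$X = -1125$ ($X = -4 - 1121 = -1125$)
$v{\left(U,Q \right)} = -5 + U + U^{2} - 5 Q$ ($v{\left(U,Q \right)} = -5 - \left(- U + 5 Q - U U\right) = -5 - \left(- U - U^{2} + 5 Q\right) = -5 + \left(U + U^{2} - 5 Q\right) = -5 + U + U^{2} - 5 Q$)
$\left(l{\left(v{\left(V,-4 \right)} \right)} + X\right)^{2} = \left(\left(-5 + 0 + 0^{2} - -20\right) - 1125\right)^{2} = \left(\left(-5 + 0 + 0 + 20\right) - 1125\right)^{2} = \left(15 - 1125\right)^{2} = \left(-1110\right)^{2} = 1232100$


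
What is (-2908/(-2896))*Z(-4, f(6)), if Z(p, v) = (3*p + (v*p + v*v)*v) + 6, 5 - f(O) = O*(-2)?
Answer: 2726977/724 ≈ 3766.5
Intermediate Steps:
f(O) = 5 + 2*O (f(O) = 5 - O*(-2) = 5 - (-2)*O = 5 + 2*O)
Z(p, v) = 6 + 3*p + v*(v² + p*v) (Z(p, v) = (3*p + (p*v + v²)*v) + 6 = (3*p + (v² + p*v)*v) + 6 = (3*p + v*(v² + p*v)) + 6 = 6 + 3*p + v*(v² + p*v))
(-2908/(-2896))*Z(-4, f(6)) = (-2908/(-2896))*(6 + (5 + 2*6)³ + 3*(-4) - 4*(5 + 2*6)²) = (-2908*(-1/2896))*(6 + (5 + 12)³ - 12 - 4*(5 + 12)²) = 727*(6 + 17³ - 12 - 4*17²)/724 = 727*(6 + 4913 - 12 - 4*289)/724 = 727*(6 + 4913 - 12 - 1156)/724 = (727/724)*3751 = 2726977/724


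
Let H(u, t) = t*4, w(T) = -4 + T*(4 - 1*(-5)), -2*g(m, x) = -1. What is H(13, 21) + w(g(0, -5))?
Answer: 169/2 ≈ 84.500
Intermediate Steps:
g(m, x) = ½ (g(m, x) = -½*(-1) = ½)
w(T) = -4 + 9*T (w(T) = -4 + T*(4 + 5) = -4 + T*9 = -4 + 9*T)
H(u, t) = 4*t
H(13, 21) + w(g(0, -5)) = 4*21 + (-4 + 9*(½)) = 84 + (-4 + 9/2) = 84 + ½ = 169/2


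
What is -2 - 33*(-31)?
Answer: 1021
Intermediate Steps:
-2 - 33*(-31) = -2 + 1023 = 1021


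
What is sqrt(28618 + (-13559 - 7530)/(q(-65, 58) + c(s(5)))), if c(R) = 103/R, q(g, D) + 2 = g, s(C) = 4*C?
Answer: sqrt(44312118302)/1237 ≈ 170.17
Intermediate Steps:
q(g, D) = -2 + g
sqrt(28618 + (-13559 - 7530)/(q(-65, 58) + c(s(5)))) = sqrt(28618 + (-13559 - 7530)/((-2 - 65) + 103/((4*5)))) = sqrt(28618 - 21089/(-67 + 103/20)) = sqrt(28618 - 21089/(-1237/20)) = sqrt(28618 - 21089*(-20/1237)) = sqrt(28618 + 421780/1237) = sqrt(35822246/1237) = sqrt(44312118302)/1237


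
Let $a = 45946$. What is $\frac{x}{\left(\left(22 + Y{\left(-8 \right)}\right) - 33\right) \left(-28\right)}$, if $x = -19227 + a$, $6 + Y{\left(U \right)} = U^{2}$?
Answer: $- \frac{3817}{188} \approx -20.303$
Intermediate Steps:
$Y{\left(U \right)} = -6 + U^{2}$
$x = 26719$ ($x = -19227 + 45946 = 26719$)
$\frac{x}{\left(\left(22 + Y{\left(-8 \right)}\right) - 33\right) \left(-28\right)} = \frac{26719}{\left(\left(22 - \left(6 - \left(-8\right)^{2}\right)\right) - 33\right) \left(-28\right)} = \frac{26719}{\left(\left(22 + \left(-6 + 64\right)\right) - 33\right) \left(-28\right)} = \frac{26719}{\left(\left(22 + 58\right) - 33\right) \left(-28\right)} = \frac{26719}{\left(80 - 33\right) \left(-28\right)} = \frac{26719}{47 \left(-28\right)} = \frac{26719}{-1316} = 26719 \left(- \frac{1}{1316}\right) = - \frac{3817}{188}$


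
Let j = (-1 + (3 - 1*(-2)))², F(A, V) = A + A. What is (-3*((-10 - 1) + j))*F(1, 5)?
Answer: -30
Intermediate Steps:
F(A, V) = 2*A
j = 16 (j = (-1 + (3 + 2))² = (-1 + 5)² = 4² = 16)
(-3*((-10 - 1) + j))*F(1, 5) = (-3*((-10 - 1) + 16))*(2*1) = -3*(-11 + 16)*2 = -3*5*2 = -15*2 = -30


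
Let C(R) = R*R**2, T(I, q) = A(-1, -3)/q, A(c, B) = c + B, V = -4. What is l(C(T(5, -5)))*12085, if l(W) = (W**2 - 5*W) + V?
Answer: -237842468/3125 ≈ -76110.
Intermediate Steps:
A(c, B) = B + c
T(I, q) = -4/q (T(I, q) = (-3 - 1)/q = -4/q)
C(R) = R**3
l(W) = -4 + W**2 - 5*W (l(W) = (W**2 - 5*W) - 4 = -4 + W**2 - 5*W)
l(C(T(5, -5)))*12085 = (-4 + ((-4/(-5))**3)**2 - 5*(-4/(-5))**3)*12085 = (-4 + ((-4*(-1/5))**3)**2 - 5*(-4*(-1/5))**3)*12085 = (-4 + ((4/5)**3)**2 - 5*(4/5)**3)*12085 = (-4 + (64/125)**2 - 5*64/125)*12085 = (-4 + 4096/15625 - 64/25)*12085 = -98404/15625*12085 = -237842468/3125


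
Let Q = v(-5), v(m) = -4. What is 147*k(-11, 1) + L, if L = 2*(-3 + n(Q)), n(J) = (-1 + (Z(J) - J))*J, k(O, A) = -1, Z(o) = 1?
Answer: -185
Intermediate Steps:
Q = -4
n(J) = -J**2 (n(J) = (-1 + (1 - J))*J = (-J)*J = -J**2)
L = -38 (L = 2*(-3 - 1*(-4)**2) = 2*(-3 - 1*16) = 2*(-3 - 16) = 2*(-19) = -38)
147*k(-11, 1) + L = 147*(-1) - 38 = -147 - 38 = -185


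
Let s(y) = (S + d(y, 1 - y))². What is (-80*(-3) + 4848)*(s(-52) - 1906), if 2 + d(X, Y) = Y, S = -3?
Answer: 2025024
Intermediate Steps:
d(X, Y) = -2 + Y
s(y) = (-4 - y)² (s(y) = (-3 + (-2 + (1 - y)))² = (-3 + (-1 - y))² = (-4 - y)²)
(-80*(-3) + 4848)*(s(-52) - 1906) = (-80*(-3) + 4848)*((4 - 52)² - 1906) = (240 + 4848)*((-48)² - 1906) = 5088*(2304 - 1906) = 5088*398 = 2025024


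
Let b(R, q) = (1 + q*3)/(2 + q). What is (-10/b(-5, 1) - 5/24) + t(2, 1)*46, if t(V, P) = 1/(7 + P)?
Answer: -47/24 ≈ -1.9583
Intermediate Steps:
b(R, q) = (1 + 3*q)/(2 + q)
(-10/b(-5, 1) - 5/24) + t(2, 1)*46 = (-10*(2 + 1)/(1 + 3*1) - 5/24) + 46/(7 + 1) = (-10*3/(1 + 3) - 5*1/24) + 46/8 = (-10/((1/3)*4) - 5/24) + (1/8)*46 = (-10/4/3 - 5/24) + 23/4 = (-10*3/4 - 5/24) + 23/4 = (-15/2 - 5/24) + 23/4 = -185/24 + 23/4 = -47/24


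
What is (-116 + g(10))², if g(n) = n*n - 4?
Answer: 400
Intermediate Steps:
g(n) = -4 + n² (g(n) = n² - 4 = -4 + n²)
(-116 + g(10))² = (-116 + (-4 + 10²))² = (-116 + (-4 + 100))² = (-116 + 96)² = (-20)² = 400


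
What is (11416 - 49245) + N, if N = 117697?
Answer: 79868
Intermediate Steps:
(11416 - 49245) + N = (11416 - 49245) + 117697 = -37829 + 117697 = 79868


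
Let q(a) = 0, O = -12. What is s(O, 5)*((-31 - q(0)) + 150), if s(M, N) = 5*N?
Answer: 2975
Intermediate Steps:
s(O, 5)*((-31 - q(0)) + 150) = (5*5)*((-31 - 1*0) + 150) = 25*((-31 + 0) + 150) = 25*(-31 + 150) = 25*119 = 2975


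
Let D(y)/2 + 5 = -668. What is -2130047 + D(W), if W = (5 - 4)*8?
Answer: -2131393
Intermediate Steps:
W = 8 (W = 1*8 = 8)
D(y) = -1346 (D(y) = -10 + 2*(-668) = -10 - 1336 = -1346)
-2130047 + D(W) = -2130047 - 1346 = -2131393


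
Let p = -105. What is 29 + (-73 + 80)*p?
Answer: -706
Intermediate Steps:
29 + (-73 + 80)*p = 29 + (-73 + 80)*(-105) = 29 + 7*(-105) = 29 - 735 = -706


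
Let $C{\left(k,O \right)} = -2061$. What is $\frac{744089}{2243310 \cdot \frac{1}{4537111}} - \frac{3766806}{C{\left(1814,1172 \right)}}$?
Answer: $\frac{774046196102831}{513717990} \approx 1.5068 \cdot 10^{6}$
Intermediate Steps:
$\frac{744089}{2243310 \cdot \frac{1}{4537111}} - \frac{3766806}{C{\left(1814,1172 \right)}} = \frac{744089}{2243310 \cdot \frac{1}{4537111}} - \frac{3766806}{-2061} = \frac{744089}{2243310 \cdot \frac{1}{4537111}} - - \frac{418534}{229} = \frac{744089}{\frac{2243310}{4537111}} + \frac{418534}{229} = 744089 \cdot \frac{4537111}{2243310} + \frac{418534}{229} = \frac{3376014386879}{2243310} + \frac{418534}{229} = \frac{774046196102831}{513717990}$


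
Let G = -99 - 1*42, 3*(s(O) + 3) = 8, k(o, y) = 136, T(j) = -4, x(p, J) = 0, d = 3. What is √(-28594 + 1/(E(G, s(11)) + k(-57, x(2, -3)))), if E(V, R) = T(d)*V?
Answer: I*√140110593/70 ≈ 169.1*I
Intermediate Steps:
s(O) = -⅓ (s(O) = -3 + (⅓)*8 = -3 + 8/3 = -⅓)
G = -141 (G = -99 - 42 = -141)
E(V, R) = -4*V
√(-28594 + 1/(E(G, s(11)) + k(-57, x(2, -3)))) = √(-28594 + 1/(-4*(-141) + 136)) = √(-28594 + 1/(564 + 136)) = √(-28594 + 1/700) = √(-20015799/700) = I*√140110593/70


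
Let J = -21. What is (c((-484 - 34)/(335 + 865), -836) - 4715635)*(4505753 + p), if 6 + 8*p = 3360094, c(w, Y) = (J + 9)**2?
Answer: -23227395810124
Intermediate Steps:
c(w, Y) = 144 (c(w, Y) = (-21 + 9)**2 = (-12)**2 = 144)
p = 420011 (p = -3/4 + (1/8)*3360094 = -3/4 + 1680047/4 = 420011)
(c((-484 - 34)/(335 + 865), -836) - 4715635)*(4505753 + p) = (144 - 4715635)*(4505753 + 420011) = -4715491*4925764 = -23227395810124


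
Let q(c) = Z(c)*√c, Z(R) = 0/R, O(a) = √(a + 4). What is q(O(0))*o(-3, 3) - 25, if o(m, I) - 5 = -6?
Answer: -25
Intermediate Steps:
o(m, I) = -1 (o(m, I) = 5 - 6 = -1)
O(a) = √(4 + a)
Z(R) = 0
q(c) = 0 (q(c) = 0*√c = 0)
q(O(0))*o(-3, 3) - 25 = 0*(-1) - 25 = 0 - 25 = -25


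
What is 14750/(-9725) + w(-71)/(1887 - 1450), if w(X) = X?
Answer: -285449/169993 ≈ -1.6792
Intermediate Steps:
14750/(-9725) + w(-71)/(1887 - 1450) = 14750/(-9725) - 71/(1887 - 1450) = 14750*(-1/9725) - 71/437 = -590/389 - 71*1/437 = -590/389 - 71/437 = -285449/169993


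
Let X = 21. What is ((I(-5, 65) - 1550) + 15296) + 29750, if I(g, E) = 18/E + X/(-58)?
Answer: 163979599/3770 ≈ 43496.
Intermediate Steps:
I(g, E) = -21/58 + 18/E (I(g, E) = 18/E + 21/(-58) = 18/E + 21*(-1/58) = 18/E - 21/58 = -21/58 + 18/E)
((I(-5, 65) - 1550) + 15296) + 29750 = (((-21/58 + 18/65) - 1550) + 15296) + 29750 = ((-321/3770 - 1550) + 15296) + 29750 = (-5843821/3770 + 15296) + 29750 = 51822099/3770 + 29750 = 163979599/3770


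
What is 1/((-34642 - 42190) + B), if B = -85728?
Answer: -1/162560 ≈ -6.1516e-6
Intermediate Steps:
1/((-34642 - 42190) + B) = 1/((-34642 - 42190) - 85728) = 1/(-76832 - 85728) = 1/(-162560) = -1/162560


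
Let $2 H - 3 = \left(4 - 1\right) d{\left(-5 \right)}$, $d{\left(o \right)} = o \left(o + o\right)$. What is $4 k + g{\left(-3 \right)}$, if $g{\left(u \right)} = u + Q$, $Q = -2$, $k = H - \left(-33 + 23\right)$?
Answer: $341$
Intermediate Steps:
$d{\left(o \right)} = 2 o^{2}$ ($d{\left(o \right)} = o 2 o = 2 o^{2}$)
$H = \frac{153}{2}$ ($H = \frac{3}{2} + \frac{\left(4 - 1\right) 2 \left(-5\right)^{2}}{2} = \frac{3}{2} + \frac{3 \cdot 2 \cdot 25}{2} = \frac{3}{2} + \frac{3 \cdot 50}{2} = \frac{3}{2} + \frac{1}{2} \cdot 150 = \frac{3}{2} + 75 = \frac{153}{2} \approx 76.5$)
$k = \frac{173}{2}$ ($k = \frac{153}{2} - \left(-33 + 23\right) = \frac{153}{2} - -10 = \frac{153}{2} + 10 = \frac{173}{2} \approx 86.5$)
$g{\left(u \right)} = -2 + u$ ($g{\left(u \right)} = u - 2 = -2 + u$)
$4 k + g{\left(-3 \right)} = 4 \cdot \frac{173}{2} - 5 = 346 - 5 = 341$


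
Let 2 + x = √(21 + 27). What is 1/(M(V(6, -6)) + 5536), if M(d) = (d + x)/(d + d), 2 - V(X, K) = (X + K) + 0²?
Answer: 5536/30647293 - √3/30647293 ≈ 0.00018058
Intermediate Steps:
V(X, K) = 2 - K - X (V(X, K) = 2 - ((X + K) + 0²) = 2 - ((K + X) + 0) = 2 - (K + X) = 2 + (-K - X) = 2 - K - X)
x = -2 + 4*√3 (x = -2 + √(21 + 27) = -2 + √48 = -2 + 4*√3 ≈ 4.9282)
M(d) = (-2 + d + 4*√3)/(2*d) (M(d) = (d + (-2 + 4*√3))/(d + d) = (-2 + d + 4*√3)/((2*d)) = (-2 + d + 4*√3)*(1/(2*d)) = (-2 + d + 4*√3)/(2*d))
1/(M(V(6, -6)) + 5536) = 1/((-2 + (2 - 1*(-6) - 1*6) + 4*√3)/(2*(2 - 1*(-6) - 1*6)) + 5536) = 1/((-2 + (2 + 6 - 6) + 4*√3)/(2*(2 + 6 - 6)) + 5536) = 1/((½)*(-2 + 2 + 4*√3)/2 + 5536) = 1/((½)*(½)*(4*√3) + 5536) = 1/(√3 + 5536) = 1/(5536 + √3)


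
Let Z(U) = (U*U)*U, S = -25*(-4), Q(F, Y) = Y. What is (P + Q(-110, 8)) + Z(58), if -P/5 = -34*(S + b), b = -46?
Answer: 204300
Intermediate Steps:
S = 100
Z(U) = U**3 (Z(U) = U**2*U = U**3)
P = 9180 (P = -(-170)*(100 - 46) = -(-170)*54 = -5*(-1836) = 9180)
(P + Q(-110, 8)) + Z(58) = (9180 + 8) + 58**3 = 9188 + 195112 = 204300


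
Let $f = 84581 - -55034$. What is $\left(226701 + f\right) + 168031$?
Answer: $534347$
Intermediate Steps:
$f = 139615$ ($f = 84581 + 55034 = 139615$)
$\left(226701 + f\right) + 168031 = \left(226701 + 139615\right) + 168031 = 366316 + 168031 = 534347$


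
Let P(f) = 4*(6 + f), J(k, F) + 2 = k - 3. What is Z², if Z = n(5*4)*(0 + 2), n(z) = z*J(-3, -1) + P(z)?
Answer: 12544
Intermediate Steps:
J(k, F) = -5 + k (J(k, F) = -2 + (k - 3) = -2 + (-3 + k) = -5 + k)
P(f) = 24 + 4*f
n(z) = 24 - 4*z (n(z) = z*(-5 - 3) + (24 + 4*z) = z*(-8) + (24 + 4*z) = -8*z + (24 + 4*z) = 24 - 4*z)
Z = -112 (Z = (24 - 20*4)*(0 + 2) = (24 - 4*20)*2 = (24 - 80)*2 = -56*2 = -112)
Z² = (-112)² = 12544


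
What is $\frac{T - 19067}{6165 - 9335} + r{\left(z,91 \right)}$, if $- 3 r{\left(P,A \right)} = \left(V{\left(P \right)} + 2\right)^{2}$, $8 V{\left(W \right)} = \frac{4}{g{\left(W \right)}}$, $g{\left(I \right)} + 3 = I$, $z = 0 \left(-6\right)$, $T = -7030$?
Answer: $\frac{1217453}{171180} \approx 7.1121$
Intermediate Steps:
$z = 0$
$g{\left(I \right)} = -3 + I$
$V{\left(W \right)} = \frac{1}{2 \left(-3 + W\right)}$ ($V{\left(W \right)} = \frac{4 \frac{1}{-3 + W}}{8} = \frac{1}{2 \left(-3 + W\right)}$)
$r{\left(P,A \right)} = - \frac{\left(2 + \frac{1}{2 \left(-3 + P\right)}\right)^{2}}{3}$ ($r{\left(P,A \right)} = - \frac{\left(\frac{1}{2 \left(-3 + P\right)} + 2\right)^{2}}{3} = - \frac{\left(2 + \frac{1}{2 \left(-3 + P\right)}\right)^{2}}{3}$)
$\frac{T - 19067}{6165 - 9335} + r{\left(z,91 \right)} = \frac{-7030 - 19067}{6165 - 9335} - \frac{\left(-11 + 4 \cdot 0\right)^{2}}{12 \left(-3 + 0\right)^{2}} = - \frac{26097}{-3170} - \frac{\left(-11 + 0\right)^{2}}{12 \cdot 9} = \left(-26097\right) \left(- \frac{1}{3170}\right) - \frac{1}{12} \left(-11\right)^{2} \cdot \frac{1}{9} = \frac{26097}{3170} - \frac{121}{12} \cdot \frac{1}{9} = \frac{26097}{3170} - \frac{121}{108} = \frac{1217453}{171180}$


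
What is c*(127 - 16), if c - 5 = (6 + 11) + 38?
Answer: 6660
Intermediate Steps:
c = 60 (c = 5 + ((6 + 11) + 38) = 5 + (17 + 38) = 5 + 55 = 60)
c*(127 - 16) = 60*(127 - 16) = 60*111 = 6660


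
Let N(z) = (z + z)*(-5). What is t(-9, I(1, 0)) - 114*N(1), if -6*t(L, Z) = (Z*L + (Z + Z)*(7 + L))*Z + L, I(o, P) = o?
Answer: 3431/3 ≈ 1143.7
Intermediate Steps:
N(z) = -10*z (N(z) = (2*z)*(-5) = -10*z)
t(L, Z) = -L/6 - Z*(L*Z + 2*Z*(7 + L))/6 (t(L, Z) = -((Z*L + (Z + Z)*(7 + L))*Z + L)/6 = -((L*Z + (2*Z)*(7 + L))*Z + L)/6 = -((L*Z + 2*Z*(7 + L))*Z + L)/6 = -(Z*(L*Z + 2*Z*(7 + L)) + L)/6 = -(L + Z*(L*Z + 2*Z*(7 + L)))/6 = -L/6 - Z*(L*Z + 2*Z*(7 + L))/6)
t(-9, I(1, 0)) - 114*N(1) = (-7/3*1² - ⅙*(-9) - ½*(-9)*1²) - (-1140) = (-7/3*1 + 3/2 - ½*(-9)*1) - 114*(-10) = (-7/3 + 3/2 + 9/2) + 1140 = 11/3 + 1140 = 3431/3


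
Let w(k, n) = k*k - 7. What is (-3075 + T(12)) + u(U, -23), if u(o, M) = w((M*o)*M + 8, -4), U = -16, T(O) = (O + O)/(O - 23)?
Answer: 786509370/11 ≈ 7.1501e+7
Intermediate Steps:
T(O) = 2*O/(-23 + O) (T(O) = (2*O)/(-23 + O) = 2*O/(-23 + O))
w(k, n) = -7 + k**2 (w(k, n) = k**2 - 7 = -7 + k**2)
u(o, M) = -7 + (8 + o*M**2)**2 (u(o, M) = -7 + ((M*o)*M + 8)**2 = -7 + (o*M**2 + 8)**2 = -7 + (8 + o*M**2)**2)
(-3075 + T(12)) + u(U, -23) = (-3075 + 2*12/(-23 + 12)) + (-7 + (8 - 16*(-23)**2)**2) = (-3075 + 2*12/(-11)) + (-7 + (8 - 16*529)**2) = (-3075 + 2*12*(-1/11)) + (-7 + (8 - 8464)**2) = (-3075 - 24/11) + (-7 + (-8456)**2) = -33849/11 + (-7 + 71503936) = -33849/11 + 71503929 = 786509370/11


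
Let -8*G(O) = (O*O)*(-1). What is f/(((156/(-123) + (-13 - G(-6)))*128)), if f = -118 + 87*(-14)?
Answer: 6847/12312 ≈ 0.55612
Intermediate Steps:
G(O) = O²/8 (G(O) = -O*O*(-1)/8 = -O²*(-1)/8 = -(-1)*O²/8 = O²/8)
f = -1336 (f = -118 - 1218 = -1336)
f/(((156/(-123) + (-13 - G(-6)))*128)) = -1336*1/(128*(156/(-123) + (-13 - (-6)²/8))) = -1336*1/(128*(156*(-1/123) + (-13 - 36/8))) = -1336*1/(128*(-52/41 + (-13 - 1*9/2))) = -1336*1/(128*(-52/41 + (-13 - 9/2))) = -1336*1/(128*(-52/41 - 35/2)) = -1336/((-1539/82*128)) = -1336/(-98496/41) = -1336*(-41/98496) = 6847/12312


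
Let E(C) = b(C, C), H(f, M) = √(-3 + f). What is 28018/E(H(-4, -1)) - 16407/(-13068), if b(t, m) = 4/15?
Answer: 152559833/1452 ≈ 1.0507e+5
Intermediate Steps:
b(t, m) = 4/15 (b(t, m) = 4*(1/15) = 4/15)
E(C) = 4/15
28018/E(H(-4, -1)) - 16407/(-13068) = 28018/(4/15) - 16407/(-13068) = 28018*(15/4) - 16407*(-1/13068) = 210135/2 + 1823/1452 = 152559833/1452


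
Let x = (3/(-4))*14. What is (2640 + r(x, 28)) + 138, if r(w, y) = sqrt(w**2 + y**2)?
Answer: 2778 + 7*sqrt(73)/2 ≈ 2807.9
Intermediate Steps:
x = -21/2 (x = (3*(-1/4))*14 = -3/4*14 = -21/2 ≈ -10.500)
(2640 + r(x, 28)) + 138 = (2640 + sqrt((-21/2)**2 + 28**2)) + 138 = (2640 + sqrt(441/4 + 784)) + 138 = (2640 + sqrt(3577/4)) + 138 = (2640 + 7*sqrt(73)/2) + 138 = 2778 + 7*sqrt(73)/2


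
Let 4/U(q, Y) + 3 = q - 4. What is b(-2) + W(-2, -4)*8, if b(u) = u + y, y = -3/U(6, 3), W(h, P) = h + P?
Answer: -197/4 ≈ -49.250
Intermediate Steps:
U(q, Y) = 4/(-7 + q) (U(q, Y) = 4/(-3 + (q - 4)) = 4/(-3 + (-4 + q)) = 4/(-7 + q))
W(h, P) = P + h
y = ¾ (y = -3/(4/(-7 + 6)) = -3/(4/(-1)) = -3/(4*(-1)) = -3/(-4) = -3*(-¼) = ¾ ≈ 0.75000)
b(u) = ¾ + u (b(u) = u + ¾ = ¾ + u)
b(-2) + W(-2, -4)*8 = (¾ - 2) + (-4 - 2)*8 = -5/4 - 6*8 = -5/4 - 48 = -197/4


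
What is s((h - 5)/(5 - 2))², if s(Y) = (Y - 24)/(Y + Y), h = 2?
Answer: 625/4 ≈ 156.25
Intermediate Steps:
s(Y) = (-24 + Y)/(2*Y) (s(Y) = (-24 + Y)/((2*Y)) = (-24 + Y)*(1/(2*Y)) = (-24 + Y)/(2*Y))
s((h - 5)/(5 - 2))² = ((-24 + (2 - 5)/(5 - 2))/(2*(((2 - 5)/(5 - 2)))))² = ((-24 - 3/3)/(2*((-3/3))))² = ((-24 - 3*⅓)/(2*((-3*⅓))))² = ((½)*(-24 - 1)/(-1))² = ((½)*(-1)*(-25))² = (25/2)² = 625/4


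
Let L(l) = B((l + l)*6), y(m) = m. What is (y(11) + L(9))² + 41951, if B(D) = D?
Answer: 56112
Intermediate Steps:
L(l) = 12*l (L(l) = (l + l)*6 = (2*l)*6 = 12*l)
(y(11) + L(9))² + 41951 = (11 + 12*9)² + 41951 = (11 + 108)² + 41951 = 119² + 41951 = 14161 + 41951 = 56112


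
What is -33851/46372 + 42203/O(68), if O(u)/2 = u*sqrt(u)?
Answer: -33851/46372 + 42203*sqrt(17)/4624 ≈ 36.901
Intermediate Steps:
O(u) = 2*u**(3/2) (O(u) = 2*(u*sqrt(u)) = 2*u**(3/2))
-33851/46372 + 42203/O(68) = -33851/46372 + 42203/((2*68**(3/2))) = -33851*1/46372 + 42203/((2*(136*sqrt(17)))) = -33851/46372 + 42203/((272*sqrt(17))) = -33851/46372 + 42203*(sqrt(17)/4624) = -33851/46372 + 42203*sqrt(17)/4624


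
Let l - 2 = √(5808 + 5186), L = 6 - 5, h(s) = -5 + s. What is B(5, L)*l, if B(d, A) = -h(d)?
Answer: 0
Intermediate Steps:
L = 1
B(d, A) = 5 - d (B(d, A) = -(-5 + d) = 5 - d)
l = 2 + √10994 (l = 2 + √(5808 + 5186) = 2 + √10994 ≈ 106.85)
B(5, L)*l = (5 - 1*5)*(2 + √10994) = (5 - 5)*(2 + √10994) = 0*(2 + √10994) = 0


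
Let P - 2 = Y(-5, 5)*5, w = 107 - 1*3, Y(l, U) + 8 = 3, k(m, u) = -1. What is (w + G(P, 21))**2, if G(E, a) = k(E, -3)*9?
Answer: 9025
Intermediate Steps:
Y(l, U) = -5 (Y(l, U) = -8 + 3 = -5)
w = 104 (w = 107 - 3 = 104)
P = -23 (P = 2 - 5*5 = 2 - 25 = -23)
G(E, a) = -9 (G(E, a) = -1*9 = -9)
(w + G(P, 21))**2 = (104 - 9)**2 = 95**2 = 9025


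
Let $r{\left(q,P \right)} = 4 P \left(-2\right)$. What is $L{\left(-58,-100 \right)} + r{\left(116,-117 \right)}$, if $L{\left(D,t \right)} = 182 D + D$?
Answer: $-9678$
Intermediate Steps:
$r{\left(q,P \right)} = - 8 P$
$L{\left(D,t \right)} = 183 D$
$L{\left(-58,-100 \right)} + r{\left(116,-117 \right)} = 183 \left(-58\right) - -936 = -10614 + 936 = -9678$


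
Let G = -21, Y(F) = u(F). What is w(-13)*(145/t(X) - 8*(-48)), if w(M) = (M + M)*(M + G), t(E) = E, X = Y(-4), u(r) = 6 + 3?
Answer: 3183284/9 ≈ 3.5370e+5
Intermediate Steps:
u(r) = 9
Y(F) = 9
X = 9
w(M) = 2*M*(-21 + M) (w(M) = (M + M)*(M - 21) = (2*M)*(-21 + M) = 2*M*(-21 + M))
w(-13)*(145/t(X) - 8*(-48)) = (2*(-13)*(-21 - 13))*(145/9 - 8*(-48)) = (2*(-13)*(-34))*(145*(⅑) + 384) = 884*(145/9 + 384) = 884*(3601/9) = 3183284/9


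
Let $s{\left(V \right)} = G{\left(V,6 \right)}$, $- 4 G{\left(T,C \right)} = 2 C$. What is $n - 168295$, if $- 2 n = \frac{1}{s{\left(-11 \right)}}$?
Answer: $- \frac{1009769}{6} \approx -1.6829 \cdot 10^{5}$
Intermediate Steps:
$G{\left(T,C \right)} = - \frac{C}{2}$ ($G{\left(T,C \right)} = - \frac{2 C}{4} = - \frac{C}{2}$)
$s{\left(V \right)} = -3$ ($s{\left(V \right)} = \left(- \frac{1}{2}\right) 6 = -3$)
$n = \frac{1}{6}$ ($n = - \frac{1}{2 \left(-3\right)} = \left(- \frac{1}{2}\right) \left(- \frac{1}{3}\right) = \frac{1}{6} \approx 0.16667$)
$n - 168295 = \frac{1}{6} - 168295 = - \frac{1009769}{6}$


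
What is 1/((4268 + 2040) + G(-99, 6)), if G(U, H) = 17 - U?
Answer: 1/6424 ≈ 0.00015567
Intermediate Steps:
1/((4268 + 2040) + G(-99, 6)) = 1/((4268 + 2040) + (17 - 1*(-99))) = 1/(6308 + (17 + 99)) = 1/(6308 + 116) = 1/6424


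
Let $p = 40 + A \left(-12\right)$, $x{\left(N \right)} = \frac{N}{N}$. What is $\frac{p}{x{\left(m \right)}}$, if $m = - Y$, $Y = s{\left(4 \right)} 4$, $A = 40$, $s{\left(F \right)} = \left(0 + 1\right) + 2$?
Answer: $-440$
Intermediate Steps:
$s{\left(F \right)} = 3$ ($s{\left(F \right)} = 1 + 2 = 3$)
$Y = 12$ ($Y = 3 \cdot 4 = 12$)
$m = -12$ ($m = \left(-1\right) 12 = -12$)
$x{\left(N \right)} = 1$
$p = -440$ ($p = 40 + 40 \left(-12\right) = 40 - 480 = -440$)
$\frac{p}{x{\left(m \right)}} = - \frac{440}{1} = \left(-440\right) 1 = -440$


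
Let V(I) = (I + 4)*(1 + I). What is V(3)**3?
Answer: 21952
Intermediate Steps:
V(I) = (1 + I)*(4 + I) (V(I) = (4 + I)*(1 + I) = (1 + I)*(4 + I))
V(3)**3 = (4 + 3**2 + 5*3)**3 = (4 + 9 + 15)**3 = 28**3 = 21952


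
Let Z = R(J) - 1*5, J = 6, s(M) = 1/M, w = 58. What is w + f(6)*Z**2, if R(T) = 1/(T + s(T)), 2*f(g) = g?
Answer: 175525/1369 ≈ 128.21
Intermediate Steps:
f(g) = g/2
R(T) = 1/(T + 1/T)
Z = -179/37 (Z = 6/(1 + 6**2) - 1*5 = 6/(1 + 36) - 5 = 6/37 - 5 = -179/37 ≈ -4.8378)
w + f(6)*Z**2 = 58 + ((1/2)*6)*(-179/37)**2 = 58 + 3*(32041/1369) = 58 + 96123/1369 = 175525/1369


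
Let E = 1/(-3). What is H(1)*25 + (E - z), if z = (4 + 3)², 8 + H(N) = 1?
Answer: -673/3 ≈ -224.33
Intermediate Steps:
H(N) = -7 (H(N) = -8 + 1 = -7)
z = 49 (z = 7² = 49)
E = -⅓ ≈ -0.33333
H(1)*25 + (E - z) = -7*25 + (-⅓ - 1*49) = -175 + (-⅓ - 49) = -175 - 148/3 = -673/3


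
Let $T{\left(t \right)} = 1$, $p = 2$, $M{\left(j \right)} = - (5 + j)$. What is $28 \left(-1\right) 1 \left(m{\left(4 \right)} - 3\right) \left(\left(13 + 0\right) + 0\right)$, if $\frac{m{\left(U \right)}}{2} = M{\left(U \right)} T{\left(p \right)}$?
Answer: $7644$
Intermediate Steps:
$M{\left(j \right)} = -5 - j$
$m{\left(U \right)} = -10 - 2 U$ ($m{\left(U \right)} = 2 \left(-5 - U\right) 1 = 2 \left(-5 - U\right) = -10 - 2 U$)
$28 \left(-1\right) 1 \left(m{\left(4 \right)} - 3\right) \left(\left(13 + 0\right) + 0\right) = 28 \left(-1\right) 1 \left(\left(-10 - 8\right) - 3\right) \left(\left(13 + 0\right) + 0\right) = 28 \left(- (\left(-10 - 8\right) - 3)\right) \left(13 + 0\right) = 28 \left(- (-18 - 3)\right) 13 = 28 \left(\left(-1\right) \left(-21\right)\right) 13 = 28 \cdot 21 \cdot 13 = 588 \cdot 13 = 7644$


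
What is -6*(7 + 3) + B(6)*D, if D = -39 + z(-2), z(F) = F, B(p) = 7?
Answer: -347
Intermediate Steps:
D = -41 (D = -39 - 2 = -41)
-6*(7 + 3) + B(6)*D = -6*(7 + 3) + 7*(-41) = -6*10 - 287 = -60 - 287 = -347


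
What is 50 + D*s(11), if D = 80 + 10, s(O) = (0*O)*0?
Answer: 50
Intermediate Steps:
s(O) = 0 (s(O) = 0*0 = 0)
D = 90
50 + D*s(11) = 50 + 90*0 = 50 + 0 = 50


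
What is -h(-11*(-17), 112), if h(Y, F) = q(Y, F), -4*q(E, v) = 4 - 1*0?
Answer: 1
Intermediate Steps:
q(E, v) = -1 (q(E, v) = -(4 - 1*0)/4 = -(4 + 0)/4 = -¼*4 = -1)
h(Y, F) = -1
-h(-11*(-17), 112) = -1*(-1) = 1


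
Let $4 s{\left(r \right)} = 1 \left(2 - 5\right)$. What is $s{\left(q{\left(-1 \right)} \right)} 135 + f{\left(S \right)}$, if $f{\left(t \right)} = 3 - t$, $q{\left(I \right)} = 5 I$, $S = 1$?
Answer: $- \frac{397}{4} \approx -99.25$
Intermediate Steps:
$s{\left(r \right)} = - \frac{3}{4}$ ($s{\left(r \right)} = \frac{1 \left(2 - 5\right)}{4} = \frac{1 \left(-3\right)}{4} = \frac{1}{4} \left(-3\right) = - \frac{3}{4}$)
$s{\left(q{\left(-1 \right)} \right)} 135 + f{\left(S \right)} = \left(- \frac{3}{4}\right) 135 + \left(3 - 1\right) = - \frac{405}{4} + \left(3 - 1\right) = - \frac{405}{4} + 2 = - \frac{397}{4}$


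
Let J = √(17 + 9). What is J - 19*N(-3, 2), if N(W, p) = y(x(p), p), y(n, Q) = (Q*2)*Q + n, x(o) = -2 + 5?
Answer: -209 + √26 ≈ -203.90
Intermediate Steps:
J = √26 ≈ 5.0990
x(o) = 3
y(n, Q) = n + 2*Q² (y(n, Q) = (2*Q)*Q + n = 2*Q² + n = n + 2*Q²)
N(W, p) = 3 + 2*p²
J - 19*N(-3, 2) = √26 - 19*(3 + 2*2²) = √26 - 19*(3 + 2*4) = √26 - 19*(3 + 8) = √26 - 19*11 = √26 - 209 = -209 + √26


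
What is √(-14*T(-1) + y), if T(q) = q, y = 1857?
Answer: √1871 ≈ 43.255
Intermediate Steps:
√(-14*T(-1) + y) = √(-14*(-1) + 1857) = √(14 + 1857) = √1871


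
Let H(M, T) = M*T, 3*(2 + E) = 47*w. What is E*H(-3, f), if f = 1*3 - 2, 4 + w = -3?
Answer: 335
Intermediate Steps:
w = -7 (w = -4 - 3 = -7)
f = 1 (f = 3 - 2 = 1)
E = -335/3 (E = -2 + (47*(-7))/3 = -2 + (⅓)*(-329) = -2 - 329/3 = -335/3 ≈ -111.67)
E*H(-3, f) = -(-335) = -335/3*(-3) = 335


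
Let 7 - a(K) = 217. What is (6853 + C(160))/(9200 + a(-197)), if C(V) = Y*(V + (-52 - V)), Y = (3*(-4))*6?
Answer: 10597/8990 ≈ 1.1788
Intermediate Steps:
a(K) = -210 (a(K) = 7 - 1*217 = 7 - 217 = -210)
Y = -72 (Y = -12*6 = -72)
C(V) = 3744 (C(V) = -72*(V + (-52 - V)) = -72*(-52) = 3744)
(6853 + C(160))/(9200 + a(-197)) = (6853 + 3744)/(9200 - 210) = 10597/8990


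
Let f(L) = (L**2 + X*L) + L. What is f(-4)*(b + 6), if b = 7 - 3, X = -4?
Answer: 280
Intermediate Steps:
b = 4
f(L) = L**2 - 3*L (f(L) = (L**2 - 4*L) + L = L**2 - 3*L)
f(-4)*(b + 6) = (-4*(-3 - 4))*(4 + 6) = -4*(-7)*10 = 28*10 = 280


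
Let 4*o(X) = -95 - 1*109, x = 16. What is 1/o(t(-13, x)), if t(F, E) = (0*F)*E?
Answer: -1/51 ≈ -0.019608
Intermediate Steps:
t(F, E) = 0 (t(F, E) = 0*E = 0)
o(X) = -51 (o(X) = (-95 - 1*109)/4 = (-95 - 109)/4 = (¼)*(-204) = -51)
1/o(t(-13, x)) = 1/(-51) = -1/51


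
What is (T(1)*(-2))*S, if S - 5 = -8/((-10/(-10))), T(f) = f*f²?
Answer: 6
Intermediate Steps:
T(f) = f³
S = -3 (S = 5 - 8/((-10/(-10))) = 5 - 8/((-10*(-⅒))) = 5 - 8/1 = 5 - 8*1 = 5 - 8 = -3)
(T(1)*(-2))*S = (1³*(-2))*(-3) = (1*(-2))*(-3) = -2*(-3) = 6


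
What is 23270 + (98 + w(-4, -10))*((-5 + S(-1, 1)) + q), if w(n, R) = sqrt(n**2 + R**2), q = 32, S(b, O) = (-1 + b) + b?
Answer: 25622 + 48*sqrt(29) ≈ 25881.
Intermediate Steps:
S(b, O) = -1 + 2*b
w(n, R) = sqrt(R**2 + n**2)
23270 + (98 + w(-4, -10))*((-5 + S(-1, 1)) + q) = 23270 + (98 + sqrt((-10)**2 + (-4)**2))*((-5 + (-1 + 2*(-1))) + 32) = 23270 + (98 + sqrt(100 + 16))*((-5 + (-1 - 2)) + 32) = 23270 + (98 + sqrt(116))*((-5 - 3) + 32) = 23270 + (98 + 2*sqrt(29))*(-8 + 32) = 23270 + (98 + 2*sqrt(29))*24 = 23270 + (2352 + 48*sqrt(29)) = 25622 + 48*sqrt(29)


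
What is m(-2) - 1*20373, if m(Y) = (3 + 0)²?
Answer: -20364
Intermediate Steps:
m(Y) = 9 (m(Y) = 3² = 9)
m(-2) - 1*20373 = 9 - 1*20373 = 9 - 20373 = -20364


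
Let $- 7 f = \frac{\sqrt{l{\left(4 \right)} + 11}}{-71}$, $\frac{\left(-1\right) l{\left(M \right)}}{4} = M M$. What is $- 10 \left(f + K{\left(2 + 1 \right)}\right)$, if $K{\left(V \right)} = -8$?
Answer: $80 - \frac{10 i \sqrt{53}}{497} \approx 80.0 - 0.14648 i$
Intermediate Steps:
$l{\left(M \right)} = - 4 M^{2}$ ($l{\left(M \right)} = - 4 M M = - 4 M^{2}$)
$f = \frac{i \sqrt{53}}{497}$ ($f = - \frac{\sqrt{- 4 \cdot 4^{2} + 11} \frac{1}{-71}}{7} = - \frac{\sqrt{\left(-4\right) 16 + 11} \left(- \frac{1}{71}\right)}{7} = - \frac{\sqrt{-64 + 11} \left(- \frac{1}{71}\right)}{7} = - \frac{\sqrt{-53} \left(- \frac{1}{71}\right)}{7} = - \frac{i \sqrt{53} \left(- \frac{1}{71}\right)}{7} = - \frac{\left(- \frac{1}{71}\right) i \sqrt{53}}{7} = \frac{i \sqrt{53}}{497} \approx 0.014648 i$)
$- 10 \left(f + K{\left(2 + 1 \right)}\right) = - 10 \left(\frac{i \sqrt{53}}{497} - 8\right) = - 10 \left(-8 + \frac{i \sqrt{53}}{497}\right) = 80 - \frac{10 i \sqrt{53}}{497}$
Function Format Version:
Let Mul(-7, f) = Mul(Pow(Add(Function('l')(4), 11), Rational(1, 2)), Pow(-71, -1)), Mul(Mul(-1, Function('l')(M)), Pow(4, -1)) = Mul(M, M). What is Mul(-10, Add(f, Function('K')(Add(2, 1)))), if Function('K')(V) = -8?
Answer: Add(80, Mul(Rational(-10, 497), I, Pow(53, Rational(1, 2)))) ≈ Add(80.000, Mul(-0.14648, I))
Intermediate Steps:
Function('l')(M) = Mul(-4, Pow(M, 2)) (Function('l')(M) = Mul(-4, Mul(M, M)) = Mul(-4, Pow(M, 2)))
f = Mul(Rational(1, 497), I, Pow(53, Rational(1, 2))) (f = Mul(Rational(-1, 7), Mul(Pow(Add(Mul(-4, Pow(4, 2)), 11), Rational(1, 2)), Pow(-71, -1))) = Mul(Rational(-1, 7), Mul(Pow(Add(Mul(-4, 16), 11), Rational(1, 2)), Rational(-1, 71))) = Mul(Rational(-1, 7), Mul(Pow(Add(-64, 11), Rational(1, 2)), Rational(-1, 71))) = Mul(Rational(-1, 7), Mul(Pow(-53, Rational(1, 2)), Rational(-1, 71))) = Mul(Rational(-1, 7), Mul(Mul(I, Pow(53, Rational(1, 2))), Rational(-1, 71))) = Mul(Rational(-1, 7), Mul(Rational(-1, 71), I, Pow(53, Rational(1, 2)))) = Mul(Rational(1, 497), I, Pow(53, Rational(1, 2))) ≈ Mul(0.014648, I))
Mul(-10, Add(f, Function('K')(Add(2, 1)))) = Mul(-10, Add(Mul(Rational(1, 497), I, Pow(53, Rational(1, 2))), -8)) = Mul(-10, Add(-8, Mul(Rational(1, 497), I, Pow(53, Rational(1, 2))))) = Add(80, Mul(Rational(-10, 497), I, Pow(53, Rational(1, 2))))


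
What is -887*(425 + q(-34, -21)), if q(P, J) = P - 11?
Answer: -337060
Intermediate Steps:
q(P, J) = -11 + P
-887*(425 + q(-34, -21)) = -887*(425 + (-11 - 34)) = -887*(425 - 45) = -887*380 = -337060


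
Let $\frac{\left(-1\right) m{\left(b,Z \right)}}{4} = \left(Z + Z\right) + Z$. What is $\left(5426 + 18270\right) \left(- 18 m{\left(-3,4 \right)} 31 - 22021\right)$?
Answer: $112864048$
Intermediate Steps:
$m{\left(b,Z \right)} = - 12 Z$ ($m{\left(b,Z \right)} = - 4 \left(\left(Z + Z\right) + Z\right) = - 4 \left(2 Z + Z\right) = - 4 \cdot 3 Z = - 12 Z$)
$\left(5426 + 18270\right) \left(- 18 m{\left(-3,4 \right)} 31 - 22021\right) = \left(5426 + 18270\right) \left(- 18 \left(\left(-12\right) 4\right) 31 - 22021\right) = 23696 \left(\left(-18\right) \left(-48\right) 31 - 22021\right) = 23696 \left(864 \cdot 31 - 22021\right) = 23696 \left(26784 - 22021\right) = 23696 \cdot 4763 = 112864048$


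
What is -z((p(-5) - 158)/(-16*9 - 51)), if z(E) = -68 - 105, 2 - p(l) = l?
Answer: 173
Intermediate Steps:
p(l) = 2 - l
z(E) = -173
-z((p(-5) - 158)/(-16*9 - 51)) = -1*(-173) = 173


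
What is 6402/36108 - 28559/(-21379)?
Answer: 194679455/128658822 ≈ 1.5131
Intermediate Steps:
6402/36108 - 28559/(-21379) = 6402*(1/36108) - 28559*(-1/21379) = 1067/6018 + 28559/21379 = 194679455/128658822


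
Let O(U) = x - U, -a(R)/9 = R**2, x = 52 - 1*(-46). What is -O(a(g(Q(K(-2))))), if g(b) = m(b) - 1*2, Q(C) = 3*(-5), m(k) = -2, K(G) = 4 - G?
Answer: -242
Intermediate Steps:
Q(C) = -15
x = 98 (x = 52 + 46 = 98)
g(b) = -4 (g(b) = -2 - 1*2 = -2 - 2 = -4)
a(R) = -9*R**2
O(U) = 98 - U
-O(a(g(Q(K(-2))))) = -(98 - (-9)*(-4)**2) = -(98 - (-9)*16) = -(98 - 1*(-144)) = -(98 + 144) = -1*242 = -242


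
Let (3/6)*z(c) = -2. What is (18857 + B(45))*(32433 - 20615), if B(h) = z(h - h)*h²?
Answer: 127126226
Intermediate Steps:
z(c) = -4 (z(c) = 2*(-2) = -4)
B(h) = -4*h²
(18857 + B(45))*(32433 - 20615) = (18857 - 4*45²)*(32433 - 20615) = (18857 - 4*2025)*11818 = (18857 - 8100)*11818 = 10757*11818 = 127126226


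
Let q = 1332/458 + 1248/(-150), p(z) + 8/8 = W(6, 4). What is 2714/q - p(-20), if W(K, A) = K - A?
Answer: -7784316/15491 ≈ -502.51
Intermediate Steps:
p(z) = 1 (p(z) = -1 + (6 - 1*4) = -1 + (6 - 4) = -1 + 2 = 1)
q = -30982/5725 (q = 1332*(1/458) + 1248*(-1/150) = 666/229 - 208/25 = -30982/5725 ≈ -5.4117)
2714/q - p(-20) = 2714/(-30982/5725) - 1*1 = 2714*(-5725/30982) - 1 = -7768825/15491 - 1 = -7784316/15491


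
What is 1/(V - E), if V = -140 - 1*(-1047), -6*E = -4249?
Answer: 6/1193 ≈ 0.0050293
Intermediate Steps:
E = 4249/6 (E = -1/6*(-4249) = 4249/6 ≈ 708.17)
V = 907 (V = -140 + 1047 = 907)
1/(V - E) = 1/(907 - 1*4249/6) = 1/(907 - 4249/6) = 1/(1193/6) = 6/1193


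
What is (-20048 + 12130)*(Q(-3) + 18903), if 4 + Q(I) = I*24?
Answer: -149072186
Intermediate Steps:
Q(I) = -4 + 24*I (Q(I) = -4 + I*24 = -4 + 24*I)
(-20048 + 12130)*(Q(-3) + 18903) = (-20048 + 12130)*((-4 + 24*(-3)) + 18903) = -7918*((-4 - 72) + 18903) = -7918*(-76 + 18903) = -7918*18827 = -149072186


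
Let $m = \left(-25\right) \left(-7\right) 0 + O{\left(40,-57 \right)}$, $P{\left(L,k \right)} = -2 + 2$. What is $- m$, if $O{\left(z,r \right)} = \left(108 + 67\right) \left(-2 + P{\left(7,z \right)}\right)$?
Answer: $350$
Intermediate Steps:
$P{\left(L,k \right)} = 0$
$O{\left(z,r \right)} = -350$ ($O{\left(z,r \right)} = \left(108 + 67\right) \left(-2 + 0\right) = 175 \left(-2\right) = -350$)
$m = -350$ ($m = \left(-25\right) \left(-7\right) 0 - 350 = 175 \cdot 0 - 350 = 0 - 350 = -350$)
$- m = \left(-1\right) \left(-350\right) = 350$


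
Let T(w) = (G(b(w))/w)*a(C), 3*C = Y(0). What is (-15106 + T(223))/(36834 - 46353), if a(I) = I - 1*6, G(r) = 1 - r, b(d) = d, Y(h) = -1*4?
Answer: 3367010/2122737 ≈ 1.5862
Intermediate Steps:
Y(h) = -4
C = -4/3 (C = (⅓)*(-4) = -4/3 ≈ -1.3333)
a(I) = -6 + I (a(I) = I - 6 = -6 + I)
T(w) = -22*(1 - w)/(3*w) (T(w) = ((1 - w)/w)*(-6 - 4/3) = ((1 - w)/w)*(-22/3) = -22*(1 - w)/(3*w))
(-15106 + T(223))/(36834 - 46353) = (-15106 + (22/3)*(-1 + 223)/223)/(36834 - 46353) = (-15106 + (22/3)*(1/223)*222)/(-9519) = (-15106 + 1628/223)*(-1/9519) = -3367010/223*(-1/9519) = 3367010/2122737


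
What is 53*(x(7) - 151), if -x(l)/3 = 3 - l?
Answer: -7367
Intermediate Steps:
x(l) = -9 + 3*l (x(l) = -3*(3 - l) = -9 + 3*l)
53*(x(7) - 151) = 53*((-9 + 3*7) - 151) = 53*((-9 + 21) - 151) = 53*(12 - 151) = 53*(-139) = -7367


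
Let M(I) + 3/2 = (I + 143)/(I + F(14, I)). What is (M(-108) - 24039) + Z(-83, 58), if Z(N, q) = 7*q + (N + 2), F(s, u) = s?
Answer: -1114646/47 ≈ -23716.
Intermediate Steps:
Z(N, q) = 2 + N + 7*q (Z(N, q) = 7*q + (2 + N) = 2 + N + 7*q)
M(I) = -3/2 + (143 + I)/(14 + I) (M(I) = -3/2 + (I + 143)/(I + 14) = -3/2 + (143 + I)/(14 + I))
(M(-108) - 24039) + Z(-83, 58) = ((244 - 1*(-108))/(2*(14 - 108)) - 24039) + (2 - 83 + 7*58) = ((½)*(244 + 108)/(-94) - 24039) + (2 - 83 + 406) = ((½)*(-1/94)*352 - 24039) + 325 = (-88/47 - 24039) + 325 = -1129921/47 + 325 = -1114646/47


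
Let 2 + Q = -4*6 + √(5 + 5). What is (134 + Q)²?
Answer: (108 + √10)² ≈ 12357.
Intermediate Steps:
Q = -26 + √10 (Q = -2 + (-4*6 + √(5 + 5)) = -2 + (-24 + √10) = -26 + √10 ≈ -22.838)
(134 + Q)² = (134 + (-26 + √10))² = (108 + √10)²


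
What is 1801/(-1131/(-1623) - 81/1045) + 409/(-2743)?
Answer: 2792741935439/960444992 ≈ 2907.8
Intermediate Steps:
1801/(-1131/(-1623) - 81/1045) + 409/(-2743) = 1801/(-1131*(-1/1623) - 81*1/1045) + 409*(-1/2743) = 1801/(377/541 - 81/1045) - 409/2743 = 1801/(350144/565345) - 409/2743 = 1801*(565345/350144) - 409/2743 = 1018186345/350144 - 409/2743 = 2792741935439/960444992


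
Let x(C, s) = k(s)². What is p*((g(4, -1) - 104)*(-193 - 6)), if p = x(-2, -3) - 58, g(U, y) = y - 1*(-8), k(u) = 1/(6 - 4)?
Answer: -4458993/4 ≈ -1.1147e+6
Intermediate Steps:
k(u) = ½ (k(u) = 1/2 = ½)
x(C, s) = ¼ (x(C, s) = (½)² = ¼)
g(U, y) = 8 + y (g(U, y) = y + 8 = 8 + y)
p = -231/4 (p = ¼ - 58 = -231/4 ≈ -57.750)
p*((g(4, -1) - 104)*(-193 - 6)) = -231*((8 - 1) - 104)*(-193 - 6)/4 = -231*(7 - 104)*(-199)/4 = -(-22407)*(-199)/4 = -231/4*19303 = -4458993/4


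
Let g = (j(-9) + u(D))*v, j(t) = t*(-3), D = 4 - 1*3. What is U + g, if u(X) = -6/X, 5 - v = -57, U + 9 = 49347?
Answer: 50640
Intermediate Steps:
D = 1 (D = 4 - 3 = 1)
U = 49338 (U = -9 + 49347 = 49338)
v = 62 (v = 5 - 1*(-57) = 5 + 57 = 62)
j(t) = -3*t
g = 1302 (g = (-3*(-9) - 6/1)*62 = (27 - 6*1)*62 = (27 - 6)*62 = 21*62 = 1302)
U + g = 49338 + 1302 = 50640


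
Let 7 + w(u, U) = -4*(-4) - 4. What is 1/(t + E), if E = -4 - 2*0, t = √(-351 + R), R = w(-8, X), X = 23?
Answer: -2/181 - I*√346/362 ≈ -0.01105 - 0.051384*I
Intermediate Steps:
w(u, U) = 5 (w(u, U) = -7 + (-4*(-4) - 4) = -7 + (16 - 4) = -7 + 12 = 5)
R = 5
t = I*√346 (t = √(-351 + 5) = √(-346) = I*√346 ≈ 18.601*I)
E = -4 (E = -4 + 0 = -4)
1/(t + E) = 1/(I*√346 - 4) = 1/(-4 + I*√346)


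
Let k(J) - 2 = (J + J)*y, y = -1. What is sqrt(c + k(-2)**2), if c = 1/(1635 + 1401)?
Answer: sqrt(82956423)/1518 ≈ 6.0000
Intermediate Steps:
k(J) = 2 - 2*J (k(J) = 2 + (J + J)*(-1) = 2 + (2*J)*(-1) = 2 - 2*J)
c = 1/3036 ≈ 0.00032938
sqrt(c + k(-2)**2) = sqrt(1/3036 + (2 - 2*(-2))**2) = sqrt(1/3036 + (2 + 4)**2) = sqrt(1/3036 + 6**2) = sqrt(1/3036 + 36) = sqrt(109297/3036) = sqrt(82956423)/1518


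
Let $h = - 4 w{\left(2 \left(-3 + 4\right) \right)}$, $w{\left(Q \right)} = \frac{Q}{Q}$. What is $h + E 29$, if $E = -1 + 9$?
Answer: $228$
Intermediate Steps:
$w{\left(Q \right)} = 1$
$E = 8$
$h = -4$ ($h = \left(-4\right) 1 = -4$)
$h + E 29 = -4 + 8 \cdot 29 = -4 + 232 = 228$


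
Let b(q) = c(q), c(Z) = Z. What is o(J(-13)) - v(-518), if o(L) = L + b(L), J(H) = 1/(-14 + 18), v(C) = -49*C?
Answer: -50763/2 ≈ -25382.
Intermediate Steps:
b(q) = q
J(H) = ¼ (J(H) = 1/4 = ¼)
o(L) = 2*L (o(L) = L + L = 2*L)
o(J(-13)) - v(-518) = 2*(¼) - (-49)*(-518) = ½ - 1*25382 = ½ - 25382 = -50763/2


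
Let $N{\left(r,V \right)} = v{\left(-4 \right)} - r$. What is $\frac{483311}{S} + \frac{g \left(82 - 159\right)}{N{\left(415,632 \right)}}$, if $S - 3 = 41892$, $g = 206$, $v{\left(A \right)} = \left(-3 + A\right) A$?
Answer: $\frac{94619983}{1801485} \approx 52.523$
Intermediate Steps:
$v{\left(A \right)} = A \left(-3 + A\right)$
$N{\left(r,V \right)} = 28 - r$ ($N{\left(r,V \right)} = - 4 \left(-3 - 4\right) - r = \left(-4\right) \left(-7\right) - r = 28 - r$)
$S = 41895$ ($S = 3 + 41892 = 41895$)
$\frac{483311}{S} + \frac{g \left(82 - 159\right)}{N{\left(415,632 \right)}} = \frac{483311}{41895} + \frac{206 \left(82 - 159\right)}{28 - 415} = 483311 \cdot \frac{1}{41895} + \frac{206 \left(-77\right)}{28 - 415} = \frac{483311}{41895} - \frac{15862}{-387} = \frac{483311}{41895} - - \frac{15862}{387} = \frac{483311}{41895} + \frac{15862}{387} = \frac{94619983}{1801485}$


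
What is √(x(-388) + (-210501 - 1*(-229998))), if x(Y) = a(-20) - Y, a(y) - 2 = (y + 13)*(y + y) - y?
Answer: 3*√2243 ≈ 142.08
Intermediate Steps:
a(y) = 2 - y + 2*y*(13 + y) (a(y) = 2 + ((y + 13)*(y + y) - y) = 2 + ((13 + y)*(2*y) - y) = 2 + (2*y*(13 + y) - y) = 2 + (-y + 2*y*(13 + y)) = 2 - y + 2*y*(13 + y))
x(Y) = 302 - Y (x(Y) = (2 + 2*(-20)² + 25*(-20)) - Y = (2 + 2*400 - 500) - Y = (2 + 800 - 500) - Y = 302 - Y)
√(x(-388) + (-210501 - 1*(-229998))) = √((302 - 1*(-388)) + (-210501 - 1*(-229998))) = √((302 + 388) + (-210501 + 229998)) = √(690 + 19497) = √20187 = 3*√2243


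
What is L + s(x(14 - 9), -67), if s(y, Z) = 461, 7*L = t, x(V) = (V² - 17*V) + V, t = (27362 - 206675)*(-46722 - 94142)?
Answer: 25258749659/7 ≈ 3.6084e+9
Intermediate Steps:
t = 25258746432 (t = -179313*(-140864) = 25258746432)
x(V) = V² - 16*V
L = 25258746432/7 (L = (⅐)*25258746432 = 25258746432/7 ≈ 3.6084e+9)
L + s(x(14 - 9), -67) = 25258746432/7 + 461 = 25258749659/7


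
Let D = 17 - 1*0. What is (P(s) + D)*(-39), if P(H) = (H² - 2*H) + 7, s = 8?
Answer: -2808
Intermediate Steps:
P(H) = 7 + H² - 2*H
D = 17 (D = 17 + 0 = 17)
(P(s) + D)*(-39) = ((7 + 8² - 2*8) + 17)*(-39) = ((7 + 64 - 16) + 17)*(-39) = (55 + 17)*(-39) = 72*(-39) = -2808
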